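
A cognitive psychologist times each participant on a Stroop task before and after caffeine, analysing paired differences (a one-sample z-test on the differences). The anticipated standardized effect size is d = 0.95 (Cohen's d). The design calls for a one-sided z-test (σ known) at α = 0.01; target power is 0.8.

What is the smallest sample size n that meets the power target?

Set Φ(δ − 2.326) = 0.8; then δ − 2.326 = Φ⁻¹(0.8) = 0.842, giving δ = 3.168.
δ = d·√n ⇒ n = (δ/d)² = (3.168 / 0.95)² = 11.12.
Round up to the next whole unit.

n = 12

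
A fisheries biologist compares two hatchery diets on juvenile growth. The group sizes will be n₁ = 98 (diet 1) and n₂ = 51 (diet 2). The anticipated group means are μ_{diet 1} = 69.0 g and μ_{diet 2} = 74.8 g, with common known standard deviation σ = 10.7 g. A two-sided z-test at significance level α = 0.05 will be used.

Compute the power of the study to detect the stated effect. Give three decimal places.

Standardized effect: d = |μ_{diet 1} − μ_{diet 2}| / σ = |69.0 − 74.8| / 10.7 = 0.5421
Noncentrality parameter: δ = d / √(1/n₁ + 1/n₂) = 0.5421 / √(1/98 + 1/51) = 3.1394
Two-sided α = 0.05 → critical value z_{0.025} = 1.960.
Power = Φ(δ − 1.960) + Φ(−δ − 1.960) = Φ(1.179) + Φ(-5.099) = 0.8809 + 0.0000 = 0.8809.

Power ≈ 0.881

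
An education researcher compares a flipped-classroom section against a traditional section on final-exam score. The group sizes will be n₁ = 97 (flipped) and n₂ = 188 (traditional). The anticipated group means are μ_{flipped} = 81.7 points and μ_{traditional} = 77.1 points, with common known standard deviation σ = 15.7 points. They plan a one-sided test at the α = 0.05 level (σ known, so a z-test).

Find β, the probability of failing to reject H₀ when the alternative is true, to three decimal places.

Standardized effect: d = |μ_{flipped} − μ_{traditional}| / σ = |81.7 − 77.1| / 15.7 = 0.2930
Noncentrality parameter: δ = d / √(1/n₁ + 1/n₂) = 0.2930 / √(1/97 + 1/188) = 2.3437
One-sided α = 0.05 → critical value z_{0.05} = 1.645.
Power = Φ(δ − 1.645) = Φ(0.699) = 0.7577.
Type II error: β = 1 − power = 1 − 0.7577 = 0.2423.

β ≈ 0.242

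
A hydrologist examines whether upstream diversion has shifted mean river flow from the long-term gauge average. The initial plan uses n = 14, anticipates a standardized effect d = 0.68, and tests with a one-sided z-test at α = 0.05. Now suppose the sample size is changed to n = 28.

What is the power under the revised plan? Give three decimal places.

Power ≈ 0.975

With n = 28: δ = d·√n = 0.68 × √28 = 3.5982. Critical value z_{0.05} = 1.645.
Revised power = Φ(δ − 1.645) = Φ(1.953) = 0.9746.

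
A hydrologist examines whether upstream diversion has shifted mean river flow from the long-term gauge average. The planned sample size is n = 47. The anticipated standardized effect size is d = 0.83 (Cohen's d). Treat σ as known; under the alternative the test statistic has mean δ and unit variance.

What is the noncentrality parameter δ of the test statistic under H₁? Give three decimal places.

δ ≈ 5.690

δ = d·√n = 0.83 × √47 = 5.6902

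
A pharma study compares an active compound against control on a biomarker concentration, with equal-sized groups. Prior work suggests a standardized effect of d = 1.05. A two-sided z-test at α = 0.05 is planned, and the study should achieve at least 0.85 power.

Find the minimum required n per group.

Set Φ(δ − 1.960) = 0.85; then δ − 1.960 = Φ⁻¹(0.85) = 1.036, giving δ = 2.996.
(For δ > 0 the lower-tail rejection region contributes negligibly to power, so the one-term inversion is standard.)
δ = d·√(n/2) ⇒ n = 2(δ/d)² = 2 × (2.996 / 1.05)² = 16.29.
Round up to the next whole unit.

n = 17 per group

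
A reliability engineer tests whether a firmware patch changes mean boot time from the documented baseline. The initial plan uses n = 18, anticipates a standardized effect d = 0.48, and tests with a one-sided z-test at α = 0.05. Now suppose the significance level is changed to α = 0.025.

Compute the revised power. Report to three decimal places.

Power ≈ 0.530

δ = d·√n = 0.48 × √18 = 2.0365 (unchanged). New critical value: z_{0.025} = 1.960.
Revised power = Φ(δ − 1.960) = Φ(0.077) = 0.5305.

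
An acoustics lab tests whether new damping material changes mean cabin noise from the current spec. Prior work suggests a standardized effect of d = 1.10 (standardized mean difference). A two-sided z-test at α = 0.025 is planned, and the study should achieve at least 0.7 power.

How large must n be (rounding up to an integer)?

n = 7

For power 0.7 need Φ(δ − z_{0.0125}) = 0.7, so δ = z_{0.0125} + z_{0.30} = 2.241 + 0.524 = 2.766.
(Ignoring the negligible lower-tail rejection probability gives the usual closed-form inversion.)
δ = d·√n ⇒ n = (δ/d)² = (2.766 / 1.10)² = 6.32.
Round up to the next whole unit.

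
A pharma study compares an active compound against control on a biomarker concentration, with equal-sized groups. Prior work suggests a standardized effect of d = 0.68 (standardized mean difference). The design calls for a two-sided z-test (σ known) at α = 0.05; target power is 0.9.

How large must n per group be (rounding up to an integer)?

For power 0.9 need Φ(δ − z_{0.025}) = 0.9, so δ = z_{0.025} + z_{0.10} = 1.960 + 1.282 = 3.242.
(For δ > 0 the lower-tail rejection region contributes negligibly to power, so the one-term inversion is standard.)
δ = d·√(n/2) ⇒ n = 2(δ/d)² = 2 × (3.242 / 0.68)² = 45.45.
Rounding up, n = 46 per group.

n = 46 per group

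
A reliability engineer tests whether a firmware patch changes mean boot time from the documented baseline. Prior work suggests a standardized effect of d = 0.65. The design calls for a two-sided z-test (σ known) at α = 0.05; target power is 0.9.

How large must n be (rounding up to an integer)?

n = 25

Set Φ(δ − 1.960) = 0.9; then δ − 1.960 = Φ⁻¹(0.9) = 1.282, giving δ = 3.242.
(The Φ(−δ − z_{α/2}) term is vanishingly small for δ > 0 and is dropped in the standard sample-size formula.)
δ = d·√n ⇒ n = (δ/d)² = (3.242 / 0.65)² = 24.87.
Round up to the next whole unit.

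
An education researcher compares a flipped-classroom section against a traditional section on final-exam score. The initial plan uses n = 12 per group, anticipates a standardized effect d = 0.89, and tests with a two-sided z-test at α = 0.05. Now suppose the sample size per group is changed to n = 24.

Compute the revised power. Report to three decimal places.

Power ≈ 0.869

With n = 24 per group: δ = d·√(n/2) = 0.89 × √(24/2) = 3.0831. Critical value z_{0.025} = 1.960.
Revised power = Φ(δ − 1.960) + Φ(−δ − 1.960) = Φ(1.123) + Φ(-5.043) = 0.8693 + 0.0000 = 0.8693.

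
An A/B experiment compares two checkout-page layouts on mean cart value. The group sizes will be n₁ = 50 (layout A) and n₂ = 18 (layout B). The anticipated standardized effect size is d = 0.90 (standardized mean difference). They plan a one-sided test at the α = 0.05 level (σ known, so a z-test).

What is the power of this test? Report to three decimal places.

Noncentrality parameter: δ = d / √(1/n₁ + 1/n₂) = 0.90 / √(1/50 + 1/18) = 3.2742
Critical value for a one-sided test at α = 0.05: z_α = 1.645.
Power = P(Z > 1.645 − δ) = Φ(1.629) = 0.9484.

Power ≈ 0.948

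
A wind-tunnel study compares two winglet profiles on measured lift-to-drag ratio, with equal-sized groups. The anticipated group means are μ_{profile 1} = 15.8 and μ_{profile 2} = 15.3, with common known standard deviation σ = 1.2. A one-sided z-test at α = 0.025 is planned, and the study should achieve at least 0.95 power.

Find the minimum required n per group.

n = 150 per group

Standardized effect: d = |μ_{profile 1} − μ_{profile 2}| / σ = |15.8 − 15.3| / 1.2 = 0.4167
For power 0.95 need Φ(δ − z_{0.025}) = 0.95, so δ = z_{0.025} + z_{0.05} = 1.960 + 1.645 = 3.605.
δ = d·√(n/2) ⇒ n = 2(δ/d)² = 2 × (3.605 / 0.4167)² = 149.70.
Rounding up, n = 150 per group.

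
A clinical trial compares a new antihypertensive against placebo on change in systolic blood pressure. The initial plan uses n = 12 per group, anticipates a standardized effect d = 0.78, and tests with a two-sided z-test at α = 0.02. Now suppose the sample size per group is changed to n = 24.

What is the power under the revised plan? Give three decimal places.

With n = 24 per group: δ = d·√(n/2) = 0.78 × √(24/2) = 2.7020. Critical value z_{0.01} = 2.326.
Revised power = Φ(δ − 2.326) + Φ(−δ − 2.326) = Φ(0.376) + Φ(-5.028) = 0.6464 + 0.0000 = 0.6464.

Power ≈ 0.646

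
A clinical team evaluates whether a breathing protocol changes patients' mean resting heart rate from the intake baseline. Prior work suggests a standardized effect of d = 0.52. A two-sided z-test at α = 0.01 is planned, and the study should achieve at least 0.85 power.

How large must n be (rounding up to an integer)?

Set Φ(δ − 2.576) = 0.85; then δ − 2.576 = Φ⁻¹(0.85) = 1.036, giving δ = 3.612.
(The Φ(−δ − z_{α/2}) term is vanishingly small for δ > 0 and is dropped in the standard sample-size formula.)
δ = d·√n ⇒ n = (δ/d)² = (3.612 / 0.52)² = 48.26.
Rounding up, n = 49.

n = 49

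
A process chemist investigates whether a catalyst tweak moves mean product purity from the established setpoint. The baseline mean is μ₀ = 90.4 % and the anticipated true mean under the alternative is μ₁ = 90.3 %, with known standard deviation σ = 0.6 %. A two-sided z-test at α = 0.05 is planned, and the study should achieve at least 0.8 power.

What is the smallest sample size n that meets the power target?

Standardized effect: d = |μ₁ − μ₀| / σ = |90.3 − 90.4| / 0.6 = 0.1667
For power 0.8 need Φ(δ − z_{0.025}) = 0.8, so δ = z_{0.025} + z_{0.20} = 1.960 + 0.842 = 2.802.
(The Φ(−δ − z_{α/2}) term is vanishingly small for δ > 0 and is dropped in the standard sample-size formula.)
δ = d·√n ⇒ n = (δ/d)² = (2.802 / 0.1667)² = 282.56.
Round up to the next whole unit.

n = 283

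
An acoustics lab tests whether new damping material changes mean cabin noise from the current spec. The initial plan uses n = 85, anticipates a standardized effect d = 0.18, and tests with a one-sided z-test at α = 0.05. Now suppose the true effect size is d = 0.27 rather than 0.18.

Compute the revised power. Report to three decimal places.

With d = 0.27: δ = d·√n = 0.27 × √85 = 2.4893. Critical value z_{0.05} = 1.645.
Revised power = P(Z > 1.645 − δ) = Φ(0.844) = 0.8008.

Power ≈ 0.801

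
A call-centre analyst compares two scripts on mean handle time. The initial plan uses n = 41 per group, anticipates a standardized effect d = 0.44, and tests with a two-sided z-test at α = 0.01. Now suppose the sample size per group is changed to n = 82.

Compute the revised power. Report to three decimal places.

With n = 82 per group: δ = d·√(n/2) = 0.44 × √(82/2) = 2.8174. Critical value z_{0.005} = 2.576.
Revised power = Φ(δ − 2.576) + Φ(−δ − 2.576) = Φ(0.242) + Φ(-5.393) = 0.5954 + 0.0000 = 0.5954.

Power ≈ 0.595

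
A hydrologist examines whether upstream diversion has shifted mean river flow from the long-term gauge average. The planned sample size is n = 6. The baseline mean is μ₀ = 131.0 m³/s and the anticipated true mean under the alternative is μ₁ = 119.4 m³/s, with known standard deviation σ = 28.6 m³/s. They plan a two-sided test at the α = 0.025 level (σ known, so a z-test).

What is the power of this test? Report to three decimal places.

Standardized effect: d = |μ₁ − μ₀| / σ = |119.4 − 131.0| / 28.6 = 0.4056
Noncentrality parameter: δ = d·√n = 0.4056 × √6 = 0.9935
Two-sided α = 0.025 → critical value z_{0.0125} = 2.241.
Power = Φ(δ − 2.241) + Φ(−δ − 2.241) = Φ(-1.248) + Φ(-3.235) = 0.1060 + 0.0006 = 0.1066.

Power ≈ 0.107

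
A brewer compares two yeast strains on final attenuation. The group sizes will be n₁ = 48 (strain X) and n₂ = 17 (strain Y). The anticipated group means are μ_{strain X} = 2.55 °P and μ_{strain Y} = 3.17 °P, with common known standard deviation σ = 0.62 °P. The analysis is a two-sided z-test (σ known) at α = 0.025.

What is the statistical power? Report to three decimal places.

Power ≈ 0.903

Standardized effect: d = |μ_{strain X} − μ_{strain Y}| / σ = |2.55 − 3.17| / 0.62 = 1.0000
Noncentrality parameter: δ = d / √(1/n₁ + 1/n₂) = 1.0000 / √(1/48 + 1/17) = 3.5431
Critical value for a two-sided test at α = 0.025: z_{α/2} = 2.241.
Power = Φ(δ − 2.241) + Φ(−δ − 2.241) = Φ(1.302) + Φ(-5.785) = 0.9035 + 0.0000 = 0.9035.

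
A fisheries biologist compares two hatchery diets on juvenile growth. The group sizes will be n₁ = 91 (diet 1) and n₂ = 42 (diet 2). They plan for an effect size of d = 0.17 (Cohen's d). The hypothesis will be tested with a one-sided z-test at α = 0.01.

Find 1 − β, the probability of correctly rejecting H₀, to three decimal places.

Power ≈ 0.079

Noncentrality parameter: δ = d / √(1/n₁ + 1/n₂) = 0.17 / √(1/91 + 1/42) = 0.9113
Critical value for a one-sided test at α = 0.01: z_α = 2.326.
Power = Φ(δ − 2.326) = Φ(-1.415) = 0.0785.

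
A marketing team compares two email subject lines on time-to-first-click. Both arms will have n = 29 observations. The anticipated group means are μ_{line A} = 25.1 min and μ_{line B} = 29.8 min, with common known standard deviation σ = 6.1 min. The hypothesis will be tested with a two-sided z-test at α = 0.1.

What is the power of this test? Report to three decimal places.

Standardized effect: d = |μ_{line A} − μ_{line B}| / σ = |25.1 − 29.8| / 6.1 = 0.7705
Noncentrality parameter: δ = d·√(n/2) = 0.7705 × √(29/2) = 2.9339
Two-sided α = 0.1 → critical value z_{0.05} = 1.645.
Power = Φ(δ − 1.645) + Φ(−δ − 1.645) = Φ(1.289) + Φ(-4.579) = 0.9013 + 0.0000 = 0.9013.

Power ≈ 0.901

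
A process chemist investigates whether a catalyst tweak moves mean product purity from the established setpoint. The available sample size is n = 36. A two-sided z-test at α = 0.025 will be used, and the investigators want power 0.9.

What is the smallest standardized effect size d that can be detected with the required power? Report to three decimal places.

d ≈ 0.587

Need Φ(δ − 2.241) = 0.9, so δ = 2.241 + 1.282 = 3.523.
(Lower-tail contribution to power is negligible for δ > 0.)
δ = d·√n ⇒ d = δ/√n = 3.523/√36 = 0.5872.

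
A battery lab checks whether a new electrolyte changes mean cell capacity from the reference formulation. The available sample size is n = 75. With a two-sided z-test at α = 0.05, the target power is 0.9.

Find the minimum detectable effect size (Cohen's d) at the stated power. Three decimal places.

Need Φ(δ − 1.960) = 0.9, so δ = 1.960 + 1.282 = 3.242.
(The second rejection-region term Φ(−δ − z_{α/2}) is negligible and dropped.)
δ = d·√n ⇒ d = δ/√n = 3.242/√75 = 0.3743.

d ≈ 0.374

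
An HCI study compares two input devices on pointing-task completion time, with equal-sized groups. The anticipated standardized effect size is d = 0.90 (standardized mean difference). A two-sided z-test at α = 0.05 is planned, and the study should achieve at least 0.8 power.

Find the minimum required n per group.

n = 20 per group

For power 0.8 need Φ(δ − z_{0.025}) = 0.8, so δ = z_{0.025} + z_{0.20} = 1.960 + 0.842 = 2.802.
(The Φ(−δ − z_{α/2}) term is vanishingly small for δ > 0 and is dropped in the standard sample-size formula.)
δ = d·√(n/2) ⇒ n = 2(δ/d)² = 2 × (2.802 / 0.90)² = 19.38.
Rounding up, n = 20 per group.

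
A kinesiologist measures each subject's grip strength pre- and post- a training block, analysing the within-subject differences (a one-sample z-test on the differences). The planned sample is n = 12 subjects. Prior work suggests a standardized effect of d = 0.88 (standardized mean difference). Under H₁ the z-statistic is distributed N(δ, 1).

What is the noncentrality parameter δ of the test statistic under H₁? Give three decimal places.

The noncentrality parameter scales effect size by the design's sample-size factor: δ = d·√n = 0.88 × √12 = 3.0484

δ ≈ 3.048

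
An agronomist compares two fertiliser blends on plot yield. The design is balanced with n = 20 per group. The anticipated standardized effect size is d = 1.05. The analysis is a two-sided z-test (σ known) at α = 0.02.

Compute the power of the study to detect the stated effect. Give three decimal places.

Noncentrality parameter: δ = d·√(n/2) = 1.05 × √(20/2) = 3.3204
Two-sided α = 0.02 → critical value z_{0.01} = 2.326.
Power = Φ(δ − 2.326) + Φ(−δ − 2.326) = Φ(0.994) + Φ(-5.647) = 0.8399 + 0.0000 = 0.8399.

Power ≈ 0.840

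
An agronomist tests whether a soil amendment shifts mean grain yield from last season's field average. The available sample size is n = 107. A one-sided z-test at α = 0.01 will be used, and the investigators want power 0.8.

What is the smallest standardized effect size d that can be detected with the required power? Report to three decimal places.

d ≈ 0.306

Need Φ(δ − 2.326) = 0.8, so δ = 2.326 + 0.842 = 3.168.
δ = d·√n ⇒ d = δ/√n = 3.168/√107 = 0.3063.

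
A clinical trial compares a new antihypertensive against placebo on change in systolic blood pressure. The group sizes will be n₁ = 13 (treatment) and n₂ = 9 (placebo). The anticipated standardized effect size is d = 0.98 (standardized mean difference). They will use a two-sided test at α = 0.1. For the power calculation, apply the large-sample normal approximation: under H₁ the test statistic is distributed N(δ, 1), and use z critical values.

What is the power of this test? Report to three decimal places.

Power ≈ 0.731

Noncentrality parameter: δ = d / √(1/n₁ + 1/n₂) = 0.98 / √(1/13 + 1/9) = 2.2600
Critical value for a two-sided test at α = 0.1: z_{α/2} = 1.645.
Power = Φ(δ − 1.645) + Φ(−δ − 1.645) = Φ(0.615) + Φ(-3.905) = 0.7308 + 0.0000 = 0.7308.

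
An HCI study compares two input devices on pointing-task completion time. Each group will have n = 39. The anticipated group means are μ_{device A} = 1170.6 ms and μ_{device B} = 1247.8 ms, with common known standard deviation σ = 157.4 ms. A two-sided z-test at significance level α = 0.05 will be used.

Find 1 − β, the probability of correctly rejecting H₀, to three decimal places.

Standardized effect: d = |μ_{device A} − μ_{device B}| / σ = |1170.6 − 1247.8| / 157.4 = 0.4905
Noncentrality parameter: δ = d·√(n/2) = 0.4905 × √(39/2) = 2.1659
Critical value for a two-sided test at α = 0.05: z_{α/2} = 1.960.
Power = Φ(δ − 1.960) + Φ(−δ − 1.960) = Φ(0.206) + Φ(-4.126) = 0.5816 + 0.0000 = 0.5816.

Power ≈ 0.582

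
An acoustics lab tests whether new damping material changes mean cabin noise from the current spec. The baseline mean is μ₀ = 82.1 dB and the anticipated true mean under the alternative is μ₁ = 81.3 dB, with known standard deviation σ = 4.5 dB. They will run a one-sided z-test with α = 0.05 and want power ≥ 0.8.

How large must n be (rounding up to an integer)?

Standardized effect: d = |μ₁ − μ₀| / σ = |81.3 − 82.1| / 4.5 = 0.1778
For power 0.8 need Φ(δ − z_{0.05}) = 0.8, so δ = z_{0.05} + z_{0.20} = 1.645 + 0.842 = 2.486.
δ = d·√n ⇒ n = (δ/d)² = (2.486 / 0.1778)² = 195.62.
Rounding up, n = 196.

n = 196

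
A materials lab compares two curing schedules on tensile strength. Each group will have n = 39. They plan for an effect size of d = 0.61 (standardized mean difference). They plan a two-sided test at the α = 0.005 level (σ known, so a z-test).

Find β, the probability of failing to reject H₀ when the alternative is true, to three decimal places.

Noncentrality parameter: δ = d·√(n/2) = 0.61 × √(39/2) = 2.6937
Critical value for a two-sided test at α = 0.005: z_{α/2} = 2.807.
Power = Φ(δ − 2.807) + Φ(−δ − 2.807) = Φ(-0.113) + Φ(-5.501) = 0.4549 + 0.0000 = 0.4549.
Type II error: β = 1 − power = 1 − 0.4549 = 0.5451.

β ≈ 0.545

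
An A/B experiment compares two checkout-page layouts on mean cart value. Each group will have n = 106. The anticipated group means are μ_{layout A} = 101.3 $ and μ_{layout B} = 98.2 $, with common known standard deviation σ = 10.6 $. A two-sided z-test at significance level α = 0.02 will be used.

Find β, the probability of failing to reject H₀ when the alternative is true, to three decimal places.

Standardized effect: d = |μ_{layout A} − μ_{layout B}| / σ = |101.3 − 98.2| / 10.6 = 0.2925
Noncentrality parameter: δ = d·√(n/2) = 0.2925 × √(106/2) = 2.1291
Two-sided α = 0.02 → critical value z_{0.01} = 2.326.
Power = Φ(δ − 2.326) + Φ(−δ − 2.326) = Φ(-0.197) + Φ(-4.455) = 0.4218 + 0.0000 = 0.4218.
Type II error: β = 1 − power = 1 − 0.4218 = 0.5782.

β ≈ 0.578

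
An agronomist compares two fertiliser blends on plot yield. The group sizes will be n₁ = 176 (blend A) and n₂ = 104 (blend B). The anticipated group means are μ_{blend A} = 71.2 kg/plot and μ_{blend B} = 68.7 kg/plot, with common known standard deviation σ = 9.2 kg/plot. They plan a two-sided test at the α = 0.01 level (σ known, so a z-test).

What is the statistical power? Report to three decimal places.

Power ≈ 0.352

Standardized effect: d = |μ_{blend A} − μ_{blend B}| / σ = |71.2 − 68.7| / 9.2 = 0.2717
Noncentrality parameter: δ = d / √(1/n₁ + 1/n₂) = 0.2717 / √(1/176 + 1/104) = 2.1971
Critical value for a two-sided test at α = 0.01: z_{α/2} = 2.576.
Power = Φ(δ − 2.576) + Φ(−δ − 2.576) = Φ(-0.379) + Φ(-4.773) = 0.3524 + 0.0000 = 0.3524.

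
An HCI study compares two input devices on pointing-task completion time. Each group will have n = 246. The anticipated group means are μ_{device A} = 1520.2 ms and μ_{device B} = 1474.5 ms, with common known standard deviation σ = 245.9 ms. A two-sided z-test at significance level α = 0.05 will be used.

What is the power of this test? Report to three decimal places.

Power ≈ 0.540

Standardized effect: d = |μ_{device A} − μ_{device B}| / σ = |1520.2 − 1474.5| / 245.9 = 0.1858
Noncentrality parameter: λ = d·√(n/2) = 0.1858 × √(246/2) = 2.0612
Two-sided α = 0.05 → critical value z_{0.025} = 1.960.
Power = Φ(λ − 1.960) + Φ(−λ − 1.960) = Φ(0.101) + Φ(-4.021) = 0.5403 + 0.0000 = 0.5403.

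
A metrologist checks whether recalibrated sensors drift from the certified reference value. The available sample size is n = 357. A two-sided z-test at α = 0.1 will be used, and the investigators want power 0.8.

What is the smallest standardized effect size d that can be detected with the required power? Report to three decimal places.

Need Φ(δ − 1.645) = 0.8, so δ = 1.645 + 0.842 = 2.486.
(Lower-tail contribution to power is negligible for δ > 0.)
δ = d·√n ⇒ d = δ/√n = 2.486/√357 = 0.1316.

d ≈ 0.132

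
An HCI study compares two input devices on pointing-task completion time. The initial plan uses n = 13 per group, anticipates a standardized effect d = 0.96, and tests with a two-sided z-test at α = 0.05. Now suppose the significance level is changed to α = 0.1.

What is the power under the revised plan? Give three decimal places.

Power ≈ 0.789

δ = d·√(n/2) = 0.96 × √(13/2) = 2.4475 (unchanged). New critical value: z_{0.05} = 1.645.
Revised power = Φ(δ − 1.645) + Φ(−δ − 1.645) = Φ(0.803) + Φ(-4.092) = 0.7889 + 0.0000 = 0.7889.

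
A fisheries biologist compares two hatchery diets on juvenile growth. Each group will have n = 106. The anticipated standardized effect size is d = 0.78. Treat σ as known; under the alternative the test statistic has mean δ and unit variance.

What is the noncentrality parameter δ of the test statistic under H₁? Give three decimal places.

δ ≈ 5.678

δ = d·√(n/2) = 0.78 × √(106/2) = 5.6785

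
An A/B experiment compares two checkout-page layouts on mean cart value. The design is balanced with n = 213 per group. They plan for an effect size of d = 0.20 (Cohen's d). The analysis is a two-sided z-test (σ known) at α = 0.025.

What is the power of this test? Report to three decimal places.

Power ≈ 0.430

Noncentrality parameter: δ = d·√(n/2) = 0.20 × √(213/2) = 2.0640
Critical value for a two-sided test at α = 0.025: z_{α/2} = 2.241.
Power = Φ(δ − 2.241) + Φ(−δ − 2.241) = Φ(-0.177) + Φ(-4.305) = 0.4296 + 0.0000 = 0.4296.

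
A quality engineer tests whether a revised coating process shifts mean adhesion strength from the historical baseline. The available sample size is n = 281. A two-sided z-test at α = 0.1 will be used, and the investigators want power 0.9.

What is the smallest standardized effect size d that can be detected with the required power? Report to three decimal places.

Need Φ(δ − 1.645) = 0.9, so δ = 1.645 + 1.282 = 2.926.
(The second rejection-region term Φ(−δ − z_{α/2}) is negligible and dropped.)
δ = d·√n ⇒ d = δ/√n = 2.926/√281 = 0.1746.

d ≈ 0.175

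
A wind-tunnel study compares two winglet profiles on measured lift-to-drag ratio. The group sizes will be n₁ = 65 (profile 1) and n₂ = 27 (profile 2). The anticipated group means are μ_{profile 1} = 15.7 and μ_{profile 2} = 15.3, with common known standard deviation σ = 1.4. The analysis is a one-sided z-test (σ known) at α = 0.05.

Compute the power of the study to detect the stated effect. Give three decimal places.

Power ≈ 0.346

Standardized effect: d = |μ_{profile 1} − μ_{profile 2}| / σ = |15.7 − 15.3| / 1.4 = 0.2857
Noncentrality parameter: δ = d / √(1/n₁ + 1/n₂) = 0.2857 / √(1/65 + 1/27) = 1.2479
Critical value for a one-sided test at α = 0.05: z_α = 1.645.
Power = Φ(δ − 1.645) = Φ(-0.397) = 0.3457.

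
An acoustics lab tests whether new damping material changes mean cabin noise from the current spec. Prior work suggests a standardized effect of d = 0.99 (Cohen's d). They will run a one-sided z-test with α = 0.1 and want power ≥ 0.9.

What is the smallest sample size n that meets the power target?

n = 7

Set Φ(δ − 1.282) = 0.9; then δ − 1.282 = Φ⁻¹(0.9) = 1.282, giving δ = 2.563.
δ = d·√n ⇒ n = (δ/d)² = (2.563 / 0.99)² = 6.70.
Round up to the next whole unit.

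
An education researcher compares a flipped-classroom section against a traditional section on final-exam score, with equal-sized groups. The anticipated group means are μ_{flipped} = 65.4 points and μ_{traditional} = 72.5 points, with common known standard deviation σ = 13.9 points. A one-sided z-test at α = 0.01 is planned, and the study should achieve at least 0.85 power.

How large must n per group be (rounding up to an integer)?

Standardized effect: d = |μ_{flipped} − μ_{traditional}| / σ = |65.4 − 72.5| / 13.9 = 0.5108
For power 0.85 need Φ(δ − z_{0.01}) = 0.85, so δ = z_{0.01} + z_{0.15} = 2.326 + 1.036 = 3.363.
δ = d·√(n/2) ⇒ n = 2(δ/d)² = 2 × (3.363 / 0.5108)² = 86.68.
Rounding up, n = 87 per group.

n = 87 per group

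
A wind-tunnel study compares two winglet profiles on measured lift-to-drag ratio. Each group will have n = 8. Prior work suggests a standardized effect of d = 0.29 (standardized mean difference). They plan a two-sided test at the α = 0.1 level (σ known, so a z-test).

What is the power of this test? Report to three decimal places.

Noncentrality parameter: δ = d·√(n/2) = 0.29 × √(8/2) = 0.5800
Critical value for a two-sided test at α = 0.1: z_{α/2} = 1.645.
Power = Φ(δ − 1.645) + Φ(−δ − 1.645) = Φ(-1.065) + Φ(-2.225) = 0.1435 + 0.0130 = 0.1565.

Power ≈ 0.157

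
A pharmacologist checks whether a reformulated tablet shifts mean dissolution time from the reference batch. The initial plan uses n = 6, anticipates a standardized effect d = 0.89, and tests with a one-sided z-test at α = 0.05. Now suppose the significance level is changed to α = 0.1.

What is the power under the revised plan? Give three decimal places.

Power ≈ 0.816

δ = d·√n = 0.89 × √6 = 2.1800 (unchanged). New critical value: z_{0.1} = 1.282.
Revised power = Φ(δ − 1.282) = Φ(0.898) = 0.8155.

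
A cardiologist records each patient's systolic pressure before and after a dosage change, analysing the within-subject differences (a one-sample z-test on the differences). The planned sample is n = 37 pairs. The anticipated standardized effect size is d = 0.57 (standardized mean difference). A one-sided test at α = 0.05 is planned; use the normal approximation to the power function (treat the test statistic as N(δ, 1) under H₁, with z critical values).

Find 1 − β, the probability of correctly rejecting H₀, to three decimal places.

Power ≈ 0.966

Noncentrality parameter: λ = d·√n = 0.57 × √37 = 3.4672
Critical value for a one-sided test at α = 0.05: z_α = 1.645.
Power = Φ(λ − 1.645) = Φ(1.822) = 0.9658.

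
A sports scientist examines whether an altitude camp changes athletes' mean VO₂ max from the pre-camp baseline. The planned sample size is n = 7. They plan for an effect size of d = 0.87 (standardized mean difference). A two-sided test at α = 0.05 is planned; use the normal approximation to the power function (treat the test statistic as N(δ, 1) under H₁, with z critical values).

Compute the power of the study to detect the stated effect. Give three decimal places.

Power ≈ 0.634

Noncentrality parameter: δ = d·√n = 0.87 × √7 = 2.3018
Critical value for a two-sided test at α = 0.05: z_{α/2} = 1.960.
Power = Φ(δ − 1.960) + Φ(−δ − 1.960) = Φ(0.342) + Φ(-4.262) = 0.6338 + 0.0000 = 0.6338.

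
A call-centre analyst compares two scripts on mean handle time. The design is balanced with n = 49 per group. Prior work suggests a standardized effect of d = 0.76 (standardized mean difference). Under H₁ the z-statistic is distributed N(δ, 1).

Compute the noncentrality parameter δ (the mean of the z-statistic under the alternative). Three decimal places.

The noncentrality parameter scales effect size by the design's sample-size factor: δ = d·√(n/2) = 0.76 × √(49/2) = 3.7618

δ ≈ 3.762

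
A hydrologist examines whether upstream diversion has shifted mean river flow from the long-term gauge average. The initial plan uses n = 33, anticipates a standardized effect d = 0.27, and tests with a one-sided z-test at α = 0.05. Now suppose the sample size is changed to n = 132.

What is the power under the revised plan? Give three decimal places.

Power ≈ 0.927

With n = 132: δ = d·√n = 0.27 × √132 = 3.1021. Critical value z_{0.05} = 1.645.
Revised power = P(Z > 1.645 − δ) = Φ(1.457) = 0.9275.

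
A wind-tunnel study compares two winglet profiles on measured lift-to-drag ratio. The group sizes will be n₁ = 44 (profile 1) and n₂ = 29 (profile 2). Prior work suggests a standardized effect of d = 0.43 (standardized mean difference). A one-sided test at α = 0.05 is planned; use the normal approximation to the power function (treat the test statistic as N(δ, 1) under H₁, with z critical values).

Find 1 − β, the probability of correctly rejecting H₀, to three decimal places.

Noncentrality parameter: δ = d / √(1/n₁ + 1/n₂) = 0.43 / √(1/44 + 1/29) = 1.7978
Critical value for a one-sided test at α = 0.05: z_α = 1.645.
Power = Φ(δ − 1.645) = Φ(0.153) = 0.5608.

Power ≈ 0.561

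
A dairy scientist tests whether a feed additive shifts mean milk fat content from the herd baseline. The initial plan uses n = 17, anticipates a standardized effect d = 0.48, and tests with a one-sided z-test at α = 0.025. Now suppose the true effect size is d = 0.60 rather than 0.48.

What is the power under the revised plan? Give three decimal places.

Power ≈ 0.696

With d = 0.60: δ = d·√n = 0.60 × √17 = 2.4739. Critical value z_{0.025} = 1.960.
Revised power = Φ(δ − 1.960) = Φ(0.514) = 0.6963.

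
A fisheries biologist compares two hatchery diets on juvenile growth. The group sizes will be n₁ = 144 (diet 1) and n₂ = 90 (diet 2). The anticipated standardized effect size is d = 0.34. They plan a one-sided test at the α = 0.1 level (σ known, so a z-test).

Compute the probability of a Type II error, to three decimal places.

β ≈ 0.106

Noncentrality parameter: δ = d / √(1/n₁ + 1/n₂) = 0.34 / √(1/144 + 1/90) = 2.5303
Critical value for a one-sided test at α = 0.1: z_α = 1.282.
Power = P(Z > 1.282 − δ) = Φ(1.249) = 0.8941.
Type II error: β = 1 − power = 1 − 0.8941 = 0.1059.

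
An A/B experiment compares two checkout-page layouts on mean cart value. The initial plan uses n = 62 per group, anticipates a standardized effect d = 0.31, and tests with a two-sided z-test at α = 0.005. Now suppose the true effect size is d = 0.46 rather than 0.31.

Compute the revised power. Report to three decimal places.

With d = 0.46: δ = d·√(n/2) = 0.46 × √(62/2) = 2.5612. Critical value z_{0.0025} = 2.807.
Revised power = Φ(δ − 2.807) + Φ(−δ − 2.807) = Φ(-0.246) + Φ(-5.368) = 0.4029 + 0.0000 = 0.4029.

Power ≈ 0.403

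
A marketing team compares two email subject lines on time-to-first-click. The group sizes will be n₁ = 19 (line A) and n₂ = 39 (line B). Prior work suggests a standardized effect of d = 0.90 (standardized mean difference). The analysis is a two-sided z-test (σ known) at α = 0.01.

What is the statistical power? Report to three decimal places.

Power ≈ 0.739

Noncentrality parameter: δ = d / √(1/n₁ + 1/n₂) = 0.90 / √(1/19 + 1/39) = 3.2169
Two-sided α = 0.01 → critical value z_{0.005} = 2.576.
Power = Φ(δ − 2.576) + Φ(−δ − 2.576) = Φ(0.641) + Φ(-5.793) = 0.7393 + 0.0000 = 0.7393.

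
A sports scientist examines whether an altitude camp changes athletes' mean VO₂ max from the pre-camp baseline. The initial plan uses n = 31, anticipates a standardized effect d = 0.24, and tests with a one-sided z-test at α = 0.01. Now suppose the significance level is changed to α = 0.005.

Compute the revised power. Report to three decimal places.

δ = d·√n = 0.24 × √31 = 1.3363 (unchanged). New critical value: z_{0.005} = 2.576.
Revised power = P(Z > 2.576 − δ) = Φ(-1.240) = 0.1076.

Power ≈ 0.108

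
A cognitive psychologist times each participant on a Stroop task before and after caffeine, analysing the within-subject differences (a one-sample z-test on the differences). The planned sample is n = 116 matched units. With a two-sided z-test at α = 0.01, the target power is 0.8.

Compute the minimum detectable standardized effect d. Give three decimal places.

Required noncentrality: δ = z_{0.005} + z_{0.20} = 2.576 + 0.842 = 3.417.
(Lower-tail contribution to power is negligible for δ > 0.)
δ = d·√n ⇒ d = δ/√n = 3.417/√116 = 0.3173.

d ≈ 0.317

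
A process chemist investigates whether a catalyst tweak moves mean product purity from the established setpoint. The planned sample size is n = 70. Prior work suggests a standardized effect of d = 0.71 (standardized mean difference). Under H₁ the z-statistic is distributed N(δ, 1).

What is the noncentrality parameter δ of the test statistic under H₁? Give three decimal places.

δ = d·√n = 0.71 × √70 = 5.9403

δ ≈ 5.940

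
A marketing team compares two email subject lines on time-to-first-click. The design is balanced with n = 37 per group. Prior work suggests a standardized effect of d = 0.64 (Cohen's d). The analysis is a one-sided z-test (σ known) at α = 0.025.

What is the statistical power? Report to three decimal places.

Noncentrality parameter: δ = d·√(n/2) = 0.64 × √(37/2) = 2.7527
Critical value for a one-sided test at α = 0.025: z_α = 1.960.
Power = P(Z > 1.960 − δ) = Φ(0.793) = 0.7860.

Power ≈ 0.786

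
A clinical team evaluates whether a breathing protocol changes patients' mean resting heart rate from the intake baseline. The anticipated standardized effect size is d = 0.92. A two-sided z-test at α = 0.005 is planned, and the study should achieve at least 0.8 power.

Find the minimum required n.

Set Φ(δ − 2.807) = 0.8; then δ − 2.807 = Φ⁻¹(0.8) = 0.842, giving δ = 3.649.
(The Φ(−δ − z_{α/2}) term is vanishingly small for δ > 0 and is dropped in the standard sample-size formula.)
δ = d·√n ⇒ n = (δ/d)² = (3.649 / 0.92)² = 15.73.
Rounding up, n = 16.

n = 16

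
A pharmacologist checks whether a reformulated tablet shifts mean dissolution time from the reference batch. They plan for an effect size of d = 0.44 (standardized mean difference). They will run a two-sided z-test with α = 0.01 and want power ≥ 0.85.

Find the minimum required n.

n = 68

For power 0.85 need Φ(δ − z_{0.005}) = 0.85, so δ = z_{0.005} + z_{0.15} = 2.576 + 1.036 = 3.612.
(For δ > 0 the lower-tail rejection region contributes negligibly to power, so the one-term inversion is standard.)
δ = d·√n ⇒ n = (δ/d)² = (3.612 / 0.44)² = 67.40.
Rounding up, n = 68.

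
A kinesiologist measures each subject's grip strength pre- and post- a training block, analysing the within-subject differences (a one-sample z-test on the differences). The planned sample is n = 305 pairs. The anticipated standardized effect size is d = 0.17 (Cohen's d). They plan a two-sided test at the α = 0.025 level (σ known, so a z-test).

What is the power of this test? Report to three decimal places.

Noncentrality parameter: δ = d·√n = 0.17 × √305 = 2.9689
Two-sided α = 0.025 → critical value z_{0.0125} = 2.241.
Power = Φ(δ − 2.241) + Φ(−δ − 2.241) = Φ(0.728) + Φ(-5.210) = 0.7665 + 0.0000 = 0.7665.

Power ≈ 0.767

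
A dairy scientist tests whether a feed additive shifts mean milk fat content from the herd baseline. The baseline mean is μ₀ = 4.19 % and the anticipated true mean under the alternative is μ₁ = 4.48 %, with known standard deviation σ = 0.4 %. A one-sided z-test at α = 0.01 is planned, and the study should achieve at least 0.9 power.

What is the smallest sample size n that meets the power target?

n = 25

Standardized effect: d = |μ₁ − μ₀| / σ = |4.48 − 4.19| / 0.4 = 0.7250
Set Φ(δ − 2.326) = 0.9; then δ − 2.326 = Φ⁻¹(0.9) = 1.282, giving δ = 3.608.
δ = d·√n ⇒ n = (δ/d)² = (3.608 / 0.7250)² = 24.76.
Round up to the next whole unit.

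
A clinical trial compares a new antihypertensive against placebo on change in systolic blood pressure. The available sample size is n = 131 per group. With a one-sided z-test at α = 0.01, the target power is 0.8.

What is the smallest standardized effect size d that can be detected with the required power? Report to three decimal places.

Required noncentrality: δ = z_{0.01} + z_{0.20} = 2.326 + 0.842 = 3.168.
δ = d·√(n/2) ⇒ d = δ/√(n/2) = 3.168/√(131/2) = 0.3914.

d ≈ 0.391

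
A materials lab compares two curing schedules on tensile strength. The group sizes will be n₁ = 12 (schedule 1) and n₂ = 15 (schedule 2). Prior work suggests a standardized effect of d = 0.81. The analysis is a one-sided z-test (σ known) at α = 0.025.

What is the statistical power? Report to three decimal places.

Noncentrality parameter: δ = d / √(1/n₁ + 1/n₂) = 0.81 / √(1/12 + 1/15) = 2.0914
One-sided α = 0.025 → critical value z_{0.025} = 1.960.
Power = P(Z > 1.960 − δ) = Φ(0.131) = 0.5523.

Power ≈ 0.552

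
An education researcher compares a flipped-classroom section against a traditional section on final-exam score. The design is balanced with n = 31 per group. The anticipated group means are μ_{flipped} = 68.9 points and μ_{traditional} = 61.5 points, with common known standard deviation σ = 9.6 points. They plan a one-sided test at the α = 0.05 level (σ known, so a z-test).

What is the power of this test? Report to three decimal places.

Power ≈ 0.918

Standardized effect: d = |μ_{flipped} − μ_{traditional}| / σ = |68.9 − 61.5| / 9.6 = 0.7708
Noncentrality parameter: λ = d·√(n/2) = 0.7708 × √(31/2) = 3.0348
Critical value for a one-sided test at α = 0.05: z_α = 1.645.
Power = P(Z > 1.645 − λ) = Φ(1.390) = 0.9177.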